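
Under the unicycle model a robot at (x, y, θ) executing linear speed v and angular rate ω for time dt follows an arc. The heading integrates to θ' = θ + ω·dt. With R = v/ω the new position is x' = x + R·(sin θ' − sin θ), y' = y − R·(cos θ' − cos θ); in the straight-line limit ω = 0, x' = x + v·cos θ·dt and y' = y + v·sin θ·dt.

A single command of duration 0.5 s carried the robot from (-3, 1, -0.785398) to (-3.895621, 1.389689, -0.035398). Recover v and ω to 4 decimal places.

Δθ = -0.035398 − -0.785398 = 0.750000
ω = Δθ/dt = 0.750000/0.5 = 1.5000
R = Δx/(sin θ' − sin θ) = -1.3333
v = R·ω = -1.3333·1.5000 = -2.0000

v = -2.0000, ω = 1.5000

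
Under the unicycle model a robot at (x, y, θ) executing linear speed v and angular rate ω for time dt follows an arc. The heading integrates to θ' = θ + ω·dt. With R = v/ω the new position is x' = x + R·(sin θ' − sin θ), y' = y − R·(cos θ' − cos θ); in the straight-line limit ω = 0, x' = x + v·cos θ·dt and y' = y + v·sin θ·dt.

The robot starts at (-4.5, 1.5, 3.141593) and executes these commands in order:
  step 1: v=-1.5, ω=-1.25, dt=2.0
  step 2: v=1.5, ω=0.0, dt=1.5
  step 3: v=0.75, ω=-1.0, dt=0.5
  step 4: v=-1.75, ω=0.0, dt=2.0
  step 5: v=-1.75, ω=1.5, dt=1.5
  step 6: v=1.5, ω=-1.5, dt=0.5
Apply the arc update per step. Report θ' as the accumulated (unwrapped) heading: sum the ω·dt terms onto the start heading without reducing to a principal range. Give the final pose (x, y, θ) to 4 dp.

(-6.0477, -1.0148, 1.6416)

step 1: θ'=0.6416 (R=1.2000) → pose (-3.7818, -0.6614, 0.6416)
step 2: θ'=0.6416 (straight) → pose (-1.9793, 0.6852, 0.6416)
step 3: θ'=0.1416 (R=-0.7500) → pose (-1.6362, 0.8268, 0.1416)
step 4: θ'=0.1416 (straight) → pose (-5.1012, 0.3329, 0.1416)
step 5: θ'=2.3916 (R=-1.1667) → pose (-5.7318, -1.6757, 2.3916)
step 6: θ'=1.6416 (R=-1.0000) → pose (-6.0477, -1.0148, 1.6416)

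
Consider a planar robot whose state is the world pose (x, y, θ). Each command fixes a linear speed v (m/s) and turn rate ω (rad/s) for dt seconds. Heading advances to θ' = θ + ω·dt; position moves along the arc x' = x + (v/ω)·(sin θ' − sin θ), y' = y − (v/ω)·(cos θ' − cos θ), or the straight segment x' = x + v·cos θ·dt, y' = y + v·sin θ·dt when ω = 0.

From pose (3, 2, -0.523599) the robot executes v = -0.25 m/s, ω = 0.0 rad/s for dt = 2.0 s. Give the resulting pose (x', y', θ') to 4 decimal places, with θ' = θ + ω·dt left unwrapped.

(2.5670, 2.2500, -0.5236)

θ' = -0.5236 + 0.0·2.0 = -0.5236
ω = 0 → straight: x' = 3 + -0.25·cos(-0.5236)·2.0 = 2.5670
y' = 2 + -0.25·sin(-0.5236)·2.0 = 2.2500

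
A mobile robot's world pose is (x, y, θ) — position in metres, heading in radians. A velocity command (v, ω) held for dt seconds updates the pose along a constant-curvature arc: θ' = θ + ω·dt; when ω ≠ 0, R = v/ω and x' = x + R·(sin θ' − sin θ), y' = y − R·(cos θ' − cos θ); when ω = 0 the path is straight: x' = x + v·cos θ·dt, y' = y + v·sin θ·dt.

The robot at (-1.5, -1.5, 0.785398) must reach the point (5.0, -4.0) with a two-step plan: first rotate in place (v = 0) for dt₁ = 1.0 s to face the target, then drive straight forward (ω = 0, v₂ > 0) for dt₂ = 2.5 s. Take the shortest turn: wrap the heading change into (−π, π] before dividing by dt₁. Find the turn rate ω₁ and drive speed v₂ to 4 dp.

ω₁ = -1.1526, v₂ = 2.7857

heading to target = atan2(-4−-1.5, 5−-1.5) = -0.3672
Δθ = wrap(-0.3672 − 0.7854) = -1.1526; ω₁ = Δθ/dt₁ = -1.1526
distance = √((5−-1.5)² + (-4−-1.5)²) = 6.9642; v₂ = distance/dt₂ = 2.7857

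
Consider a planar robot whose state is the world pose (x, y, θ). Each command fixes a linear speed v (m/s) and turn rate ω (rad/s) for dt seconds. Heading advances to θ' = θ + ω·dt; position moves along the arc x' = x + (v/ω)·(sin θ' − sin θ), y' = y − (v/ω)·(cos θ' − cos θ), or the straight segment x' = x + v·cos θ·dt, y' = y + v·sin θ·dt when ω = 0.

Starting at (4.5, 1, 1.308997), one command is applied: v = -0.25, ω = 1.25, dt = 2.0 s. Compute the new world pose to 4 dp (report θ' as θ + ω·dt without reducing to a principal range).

(4.8170, 0.7912, 3.8090)

θ' = 1.3090 + 1.25·2.0 = 3.8090
R = v/ω = -0.25/1.25 = -0.2000
x' = 4.5 + -0.2000·(sin 3.8090 − sin 1.3090) = 4.8170
y' = 1 − -0.2000·(cos 3.8090 − cos 1.3090) = 0.7912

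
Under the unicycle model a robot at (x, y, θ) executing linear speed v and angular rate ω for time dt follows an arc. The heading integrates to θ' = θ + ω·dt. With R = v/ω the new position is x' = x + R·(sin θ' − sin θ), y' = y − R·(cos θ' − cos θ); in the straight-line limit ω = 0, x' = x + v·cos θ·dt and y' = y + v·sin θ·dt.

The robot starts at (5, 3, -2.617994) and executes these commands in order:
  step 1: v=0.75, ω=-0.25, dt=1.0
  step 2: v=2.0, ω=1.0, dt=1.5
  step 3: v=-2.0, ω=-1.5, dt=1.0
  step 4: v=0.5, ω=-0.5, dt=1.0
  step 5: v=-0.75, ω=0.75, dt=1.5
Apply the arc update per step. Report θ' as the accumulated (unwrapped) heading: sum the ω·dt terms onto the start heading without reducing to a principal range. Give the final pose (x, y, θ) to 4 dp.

step 1: θ'=-2.8680 (R=-3.0000) → pose (4.3106, 2.7097, -2.8680)
step 2: θ'=-1.3680 (R=2.0000) → pose (2.8920, 0.3812, -1.3680)
step 3: θ'=-2.8680 (R=1.3333) → pose (3.8377, 1.9335, -2.8680)
step 4: θ'=-3.3680 (R=-1.0000) → pose (3.3431, 1.9218, -3.3680)
step 5: θ'=-2.2430 (R=-1.0000) → pose (4.3500, 2.2736, -2.2430)

(4.3500, 2.2736, -2.2430)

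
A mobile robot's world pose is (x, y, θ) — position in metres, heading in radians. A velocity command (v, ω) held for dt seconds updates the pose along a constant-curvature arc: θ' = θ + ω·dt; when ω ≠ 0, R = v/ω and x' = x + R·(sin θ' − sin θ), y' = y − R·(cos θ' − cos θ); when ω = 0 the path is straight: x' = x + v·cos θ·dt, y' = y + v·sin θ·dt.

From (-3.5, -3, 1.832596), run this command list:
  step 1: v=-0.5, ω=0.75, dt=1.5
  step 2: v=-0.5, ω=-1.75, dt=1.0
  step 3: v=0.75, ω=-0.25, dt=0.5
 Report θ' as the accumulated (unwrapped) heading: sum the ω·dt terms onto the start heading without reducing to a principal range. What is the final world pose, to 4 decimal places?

step 1: θ'=2.9576 (R=-0.6667) → pose (-2.9780, -3.4829, 2.9576)
step 2: θ'=1.2076 (R=0.2857) → pose (-2.7632, -3.8653, 1.2076)
step 3: θ'=1.0826 (R=-3.0000) → pose (-2.6085, -3.5240, 1.0826)

(-2.6085, -3.5240, 1.0826)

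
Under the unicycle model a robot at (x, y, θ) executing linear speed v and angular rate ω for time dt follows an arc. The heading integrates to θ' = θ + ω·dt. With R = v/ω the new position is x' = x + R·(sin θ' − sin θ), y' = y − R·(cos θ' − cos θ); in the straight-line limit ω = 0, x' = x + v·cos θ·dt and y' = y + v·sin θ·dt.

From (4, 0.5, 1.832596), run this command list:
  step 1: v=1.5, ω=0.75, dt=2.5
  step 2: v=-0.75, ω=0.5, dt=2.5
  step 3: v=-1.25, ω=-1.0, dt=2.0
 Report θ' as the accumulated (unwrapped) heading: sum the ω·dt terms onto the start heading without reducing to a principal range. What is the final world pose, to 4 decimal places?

(3.0877, 4.8330, 2.9576)

step 1: θ'=3.7076 (R=2.0000) → pose (0.9956, 1.6705, 3.7076)
step 2: θ'=4.9576 (R=-1.5000) → pose (1.6464, 3.3007, 4.9576)
step 3: θ'=2.9576 (R=1.2500) → pose (3.0877, 4.8330, 2.9576)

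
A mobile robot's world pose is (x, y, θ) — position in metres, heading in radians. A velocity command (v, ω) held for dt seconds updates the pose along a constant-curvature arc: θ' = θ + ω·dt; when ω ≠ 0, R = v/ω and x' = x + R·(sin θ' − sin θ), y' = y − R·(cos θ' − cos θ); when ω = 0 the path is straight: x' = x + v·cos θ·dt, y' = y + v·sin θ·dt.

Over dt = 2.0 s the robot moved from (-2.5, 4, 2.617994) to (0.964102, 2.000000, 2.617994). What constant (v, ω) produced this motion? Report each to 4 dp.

Δθ = 2.617994 − 2.617994 = 0.000000
ω = Δθ/dt = 0.000000/2.0 = 0.0000
ω = 0 → v = (Δx·cos θ + Δy·sin θ)/dt = -2.0000

v = -2.0000, ω = 0.0000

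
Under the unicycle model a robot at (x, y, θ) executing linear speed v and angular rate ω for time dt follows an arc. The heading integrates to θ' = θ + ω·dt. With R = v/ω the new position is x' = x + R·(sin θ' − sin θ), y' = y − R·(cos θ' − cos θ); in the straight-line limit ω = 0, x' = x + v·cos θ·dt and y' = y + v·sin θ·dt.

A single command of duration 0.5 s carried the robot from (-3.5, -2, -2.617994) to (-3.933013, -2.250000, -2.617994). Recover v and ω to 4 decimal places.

v = 1.0000, ω = 0.0000

Δθ = -2.617994 − -2.617994 = 0.000000
ω = Δθ/dt = 0.000000/0.5 = 0.0000
ω = 0 → v = (Δx·cos θ + Δy·sin θ)/dt = 1.0000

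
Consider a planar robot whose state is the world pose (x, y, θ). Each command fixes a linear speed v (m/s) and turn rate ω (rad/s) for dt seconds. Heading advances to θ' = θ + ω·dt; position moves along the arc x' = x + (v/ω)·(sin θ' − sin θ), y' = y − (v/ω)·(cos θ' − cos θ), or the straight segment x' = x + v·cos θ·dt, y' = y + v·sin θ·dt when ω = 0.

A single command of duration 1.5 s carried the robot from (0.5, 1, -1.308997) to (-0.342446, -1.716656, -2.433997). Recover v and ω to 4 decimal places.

v = 2.0000, ω = -0.7500

Δθ = -2.433997 − -1.308997 = -1.125000
ω = Δθ/dt = -1.125000/1.5 = -0.7500
R = −Δy/(cos θ' − cos θ) = -2.6667
v = R·ω = -2.6667·-0.7500 = 2.0000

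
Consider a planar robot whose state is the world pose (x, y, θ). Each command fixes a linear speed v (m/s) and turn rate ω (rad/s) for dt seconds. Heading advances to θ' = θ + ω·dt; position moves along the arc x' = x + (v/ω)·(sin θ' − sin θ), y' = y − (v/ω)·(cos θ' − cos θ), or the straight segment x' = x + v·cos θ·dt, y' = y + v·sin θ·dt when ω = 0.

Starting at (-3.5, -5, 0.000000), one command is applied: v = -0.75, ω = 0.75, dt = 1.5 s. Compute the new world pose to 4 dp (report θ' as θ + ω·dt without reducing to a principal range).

θ' = 0.0000 + 0.75·1.5 = 1.1250
R = v/ω = -0.75/0.75 = -1.0000
x' = -3.5 + -1.0000·(sin 1.1250 − sin 0.0000) = -4.4023
y' = -5 − -1.0000·(cos 1.1250 − cos 0.0000) = -5.5688

(-4.4023, -5.5688, 1.1250)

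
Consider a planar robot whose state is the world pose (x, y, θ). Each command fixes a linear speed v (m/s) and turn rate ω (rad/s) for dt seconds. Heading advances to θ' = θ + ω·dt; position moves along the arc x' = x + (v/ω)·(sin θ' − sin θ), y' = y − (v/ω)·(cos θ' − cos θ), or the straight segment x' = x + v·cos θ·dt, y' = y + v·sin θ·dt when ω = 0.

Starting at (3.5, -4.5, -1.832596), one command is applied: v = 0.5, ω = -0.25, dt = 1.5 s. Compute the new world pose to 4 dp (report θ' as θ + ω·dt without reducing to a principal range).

(3.1762, -5.1716, -2.2076)

θ' = -1.8326 + -0.25·1.5 = -2.2076
R = v/ω = 0.5/-0.25 = -2.0000
x' = 3.5 + -2.0000·(sin -2.2076 − sin -1.8326) = 3.1762
y' = -4.5 − -2.0000·(cos -2.2076 − cos -1.8326) = -5.1716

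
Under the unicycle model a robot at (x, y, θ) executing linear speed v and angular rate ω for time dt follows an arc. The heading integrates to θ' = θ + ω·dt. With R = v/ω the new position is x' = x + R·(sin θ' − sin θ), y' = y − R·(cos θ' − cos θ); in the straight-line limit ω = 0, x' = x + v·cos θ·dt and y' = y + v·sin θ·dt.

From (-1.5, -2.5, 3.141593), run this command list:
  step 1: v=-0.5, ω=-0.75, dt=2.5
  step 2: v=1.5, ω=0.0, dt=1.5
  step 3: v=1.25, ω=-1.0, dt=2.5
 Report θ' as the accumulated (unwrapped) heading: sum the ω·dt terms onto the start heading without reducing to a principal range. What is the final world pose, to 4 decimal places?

(2.1821, -1.1803, -1.2334)

step 1: θ'=1.2666 (R=0.6667) → pose (-0.8639, -3.3664, 1.2666)
step 2: θ'=1.2666 (straight) → pose (-0.1900, -1.2197, 1.2666)
step 3: θ'=-1.2334 (R=-1.2500) → pose (2.1821, -1.1803, -1.2334)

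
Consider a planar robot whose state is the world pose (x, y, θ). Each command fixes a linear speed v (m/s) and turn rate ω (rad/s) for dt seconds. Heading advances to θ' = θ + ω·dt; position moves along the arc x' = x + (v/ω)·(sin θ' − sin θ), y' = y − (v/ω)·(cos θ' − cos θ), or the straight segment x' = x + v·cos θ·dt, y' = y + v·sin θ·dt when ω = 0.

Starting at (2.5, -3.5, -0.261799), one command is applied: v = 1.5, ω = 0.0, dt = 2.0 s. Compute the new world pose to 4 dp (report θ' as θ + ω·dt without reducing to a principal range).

θ' = -0.2618 + 0.0·2.0 = -0.2618
ω = 0 → straight: x' = 2.5 + 1.5·cos(-0.2618)·2.0 = 5.3978
y' = -3.5 + 1.5·sin(-0.2618)·2.0 = -4.2765

(5.3978, -4.2765, -0.2618)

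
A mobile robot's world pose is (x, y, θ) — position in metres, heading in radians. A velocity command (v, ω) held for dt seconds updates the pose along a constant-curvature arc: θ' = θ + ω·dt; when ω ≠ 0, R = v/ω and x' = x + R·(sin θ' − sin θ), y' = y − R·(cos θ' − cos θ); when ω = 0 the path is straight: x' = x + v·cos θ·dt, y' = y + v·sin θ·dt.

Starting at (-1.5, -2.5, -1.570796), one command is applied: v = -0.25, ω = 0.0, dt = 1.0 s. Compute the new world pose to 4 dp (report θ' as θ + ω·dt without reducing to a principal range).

(-1.5000, -2.2500, -1.5708)

θ' = -1.5708 + 0.0·1.0 = -1.5708
ω = 0 → straight: x' = -1.5 + -0.25·cos(-1.5708)·1.0 = -1.5000
y' = -2.5 + -0.25·sin(-1.5708)·1.0 = -2.2500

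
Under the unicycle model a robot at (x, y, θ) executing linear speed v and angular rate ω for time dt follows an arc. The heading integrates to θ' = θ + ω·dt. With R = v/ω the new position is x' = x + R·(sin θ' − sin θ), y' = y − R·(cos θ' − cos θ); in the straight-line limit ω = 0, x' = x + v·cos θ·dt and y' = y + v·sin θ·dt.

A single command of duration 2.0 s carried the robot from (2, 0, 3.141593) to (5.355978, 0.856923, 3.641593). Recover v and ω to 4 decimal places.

v = -1.7500, ω = 0.2500

Δθ = 3.641593 − 3.141593 = 0.500000
ω = Δθ/dt = 0.500000/2.0 = 0.2500
R = Δx/(sin θ' − sin θ) = -7.0000
v = R·ω = -7.0000·0.2500 = -1.7500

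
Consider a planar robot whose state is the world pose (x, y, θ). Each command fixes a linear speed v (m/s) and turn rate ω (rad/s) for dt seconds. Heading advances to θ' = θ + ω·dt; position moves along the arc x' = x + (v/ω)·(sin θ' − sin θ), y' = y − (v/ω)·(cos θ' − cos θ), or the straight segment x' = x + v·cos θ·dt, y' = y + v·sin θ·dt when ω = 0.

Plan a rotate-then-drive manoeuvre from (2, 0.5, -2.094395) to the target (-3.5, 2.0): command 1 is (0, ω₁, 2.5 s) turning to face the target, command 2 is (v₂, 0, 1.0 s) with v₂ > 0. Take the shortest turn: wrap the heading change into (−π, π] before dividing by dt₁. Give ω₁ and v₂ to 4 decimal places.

ω₁ = -0.5254, v₂ = 5.7009

heading to target = atan2(2−0.5, -3.5−2) = 2.8753
Δθ = wrap(2.8753 − -2.0944) = -1.3134; ω₁ = Δθ/dt₁ = -0.5254
distance = √((-3.5−2)² + (2−0.5)²) = 5.7009; v₂ = distance/dt₂ = 5.7009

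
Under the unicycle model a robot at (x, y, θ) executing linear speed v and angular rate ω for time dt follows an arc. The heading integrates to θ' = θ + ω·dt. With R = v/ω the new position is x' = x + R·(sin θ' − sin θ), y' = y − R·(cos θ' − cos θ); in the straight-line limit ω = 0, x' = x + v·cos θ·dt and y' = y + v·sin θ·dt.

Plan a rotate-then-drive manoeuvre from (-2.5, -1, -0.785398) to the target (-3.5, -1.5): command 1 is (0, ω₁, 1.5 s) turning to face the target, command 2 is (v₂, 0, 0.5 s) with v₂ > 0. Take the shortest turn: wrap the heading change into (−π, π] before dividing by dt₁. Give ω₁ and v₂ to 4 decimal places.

ω₁ = -1.2617, v₂ = 2.2361

heading to target = atan2(-1.5−-1, -3.5−-2.5) = -2.6779
Δθ = wrap(-2.6779 − -0.7854) = -1.8925; ω₁ = Δθ/dt₁ = -1.2617
distance = √((-3.5−-2.5)² + (-1.5−-1)²) = 1.1180; v₂ = distance/dt₂ = 2.2361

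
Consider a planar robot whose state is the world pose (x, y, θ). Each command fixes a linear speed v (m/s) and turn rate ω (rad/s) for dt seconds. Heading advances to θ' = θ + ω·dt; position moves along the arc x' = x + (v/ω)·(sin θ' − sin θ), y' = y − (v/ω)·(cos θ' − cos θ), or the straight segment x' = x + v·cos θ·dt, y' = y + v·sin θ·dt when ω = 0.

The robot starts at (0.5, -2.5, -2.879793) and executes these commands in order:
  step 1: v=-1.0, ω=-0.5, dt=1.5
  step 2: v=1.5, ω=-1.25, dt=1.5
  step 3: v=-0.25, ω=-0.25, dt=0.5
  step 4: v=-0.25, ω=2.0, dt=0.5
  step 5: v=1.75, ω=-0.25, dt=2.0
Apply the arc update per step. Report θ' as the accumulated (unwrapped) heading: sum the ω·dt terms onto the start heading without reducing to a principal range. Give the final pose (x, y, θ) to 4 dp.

step 1: θ'=-3.6298 (R=2.0000) → pose (1.9557, -2.6655, -3.6298)
step 2: θ'=-5.5048 (R=-1.2000) → pose (1.6760, -0.7512, -5.5048)
step 3: θ'=-5.6298 (R=1.0000) → pose (1.5817, -0.8332, -5.6298)
step 4: θ'=-4.6298 (R=-0.1250) → pose (1.5332, -0.9428, -4.6298)
step 5: θ'=-5.1298 (R=-7.0000) → pose (2.1103, 2.4725, -5.1298)

(2.1103, 2.4725, -5.1298)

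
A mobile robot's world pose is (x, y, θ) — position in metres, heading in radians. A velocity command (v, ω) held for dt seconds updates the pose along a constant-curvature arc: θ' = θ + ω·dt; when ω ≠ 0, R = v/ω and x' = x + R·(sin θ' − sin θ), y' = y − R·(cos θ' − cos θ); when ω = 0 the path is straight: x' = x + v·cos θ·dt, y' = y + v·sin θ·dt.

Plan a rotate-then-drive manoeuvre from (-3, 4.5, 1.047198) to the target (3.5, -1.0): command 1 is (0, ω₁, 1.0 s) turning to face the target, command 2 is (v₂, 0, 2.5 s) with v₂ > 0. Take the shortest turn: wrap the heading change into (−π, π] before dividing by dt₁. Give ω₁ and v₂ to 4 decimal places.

ω₁ = -1.7495, v₂ = 3.4059

heading to target = atan2(-1−4.5, 3.5−-3) = -0.7023
Δθ = wrap(-0.7023 − 1.0472) = -1.7495; ω₁ = Δθ/dt₁ = -1.7495
distance = √((3.5−-3)² + (-1−4.5)²) = 8.5147; v₂ = distance/dt₂ = 3.4059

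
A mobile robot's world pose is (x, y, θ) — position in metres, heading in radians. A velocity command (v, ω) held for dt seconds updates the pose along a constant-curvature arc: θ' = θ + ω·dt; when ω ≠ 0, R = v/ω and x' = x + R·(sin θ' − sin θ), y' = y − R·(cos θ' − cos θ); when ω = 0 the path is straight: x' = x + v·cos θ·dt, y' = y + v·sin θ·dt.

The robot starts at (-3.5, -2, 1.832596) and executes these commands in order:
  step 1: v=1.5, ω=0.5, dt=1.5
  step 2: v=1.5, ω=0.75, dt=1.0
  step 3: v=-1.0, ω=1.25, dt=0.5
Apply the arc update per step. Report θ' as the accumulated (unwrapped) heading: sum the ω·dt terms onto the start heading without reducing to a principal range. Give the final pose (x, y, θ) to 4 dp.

(-5.8163, 0.2723, 3.9576)

step 1: θ'=2.5826 (R=3.0000) → pose (-4.8068, -0.2331, 2.5826)
step 2: θ'=3.3326 (R=2.0000) → pose (-6.2471, 0.0350, 3.3326)
step 3: θ'=3.9576 (R=-0.8000) → pose (-5.8163, 0.2723, 3.9576)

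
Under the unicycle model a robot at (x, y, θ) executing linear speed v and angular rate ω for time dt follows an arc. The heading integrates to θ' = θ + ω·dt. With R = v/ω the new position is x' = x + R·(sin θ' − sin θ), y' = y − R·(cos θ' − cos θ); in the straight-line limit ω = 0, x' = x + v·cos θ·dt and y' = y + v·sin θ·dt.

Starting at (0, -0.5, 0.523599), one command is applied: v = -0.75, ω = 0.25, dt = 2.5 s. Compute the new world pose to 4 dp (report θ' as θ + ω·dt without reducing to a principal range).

(-1.2366, -1.8688, 1.1486)

θ' = 0.5236 + 0.25·2.5 = 1.1486
R = v/ω = -0.75/0.25 = -3.0000
x' = 0 + -3.0000·(sin 1.1486 − sin 0.5236) = -1.2366
y' = -0.5 − -3.0000·(cos 1.1486 − cos 0.5236) = -1.8688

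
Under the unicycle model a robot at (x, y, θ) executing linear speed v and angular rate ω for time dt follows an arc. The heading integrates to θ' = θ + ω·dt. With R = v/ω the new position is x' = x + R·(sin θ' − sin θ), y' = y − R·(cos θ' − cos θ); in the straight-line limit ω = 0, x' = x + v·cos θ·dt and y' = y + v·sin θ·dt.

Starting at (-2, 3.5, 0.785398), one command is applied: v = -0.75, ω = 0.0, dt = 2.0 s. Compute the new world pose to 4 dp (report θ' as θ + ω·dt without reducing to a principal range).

(-3.0607, 2.4393, 0.7854)

θ' = 0.7854 + 0.0·2.0 = 0.7854
ω = 0 → straight: x' = -2 + -0.75·cos(0.7854)·2.0 = -3.0607
y' = 3.5 + -0.75·sin(0.7854)·2.0 = 2.4393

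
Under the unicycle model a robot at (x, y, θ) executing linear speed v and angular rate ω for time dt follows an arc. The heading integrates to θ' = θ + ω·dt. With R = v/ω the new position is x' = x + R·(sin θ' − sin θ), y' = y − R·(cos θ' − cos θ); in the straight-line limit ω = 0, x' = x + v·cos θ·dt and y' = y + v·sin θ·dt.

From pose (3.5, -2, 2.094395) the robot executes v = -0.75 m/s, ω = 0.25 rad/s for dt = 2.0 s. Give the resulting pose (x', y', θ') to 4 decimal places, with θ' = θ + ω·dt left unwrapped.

(4.5372, -3.0620, 2.5944)

θ' = 2.0944 + 0.25·2.0 = 2.5944
R = v/ω = -0.75/0.25 = -3.0000
x' = 3.5 + -3.0000·(sin 2.5944 − sin 2.0944) = 4.5372
y' = -2 − -3.0000·(cos 2.5944 − cos 2.0944) = -3.0620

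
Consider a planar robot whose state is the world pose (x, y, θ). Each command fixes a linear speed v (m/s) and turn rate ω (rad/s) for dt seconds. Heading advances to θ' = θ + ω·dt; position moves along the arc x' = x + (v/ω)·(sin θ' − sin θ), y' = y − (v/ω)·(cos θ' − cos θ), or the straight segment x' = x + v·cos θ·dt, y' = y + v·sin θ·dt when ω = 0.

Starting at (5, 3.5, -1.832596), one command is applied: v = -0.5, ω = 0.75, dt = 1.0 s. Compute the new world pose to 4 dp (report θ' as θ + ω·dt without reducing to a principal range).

(4.9448, 3.9852, -1.0826)

θ' = -1.8326 + 0.75·1.0 = -1.0826
R = v/ω = -0.5/0.75 = -0.6667
x' = 5 + -0.6667·(sin -1.0826 − sin -1.8326) = 4.9448
y' = 3.5 − -0.6667·(cos -1.0826 − cos -1.8326) = 3.9852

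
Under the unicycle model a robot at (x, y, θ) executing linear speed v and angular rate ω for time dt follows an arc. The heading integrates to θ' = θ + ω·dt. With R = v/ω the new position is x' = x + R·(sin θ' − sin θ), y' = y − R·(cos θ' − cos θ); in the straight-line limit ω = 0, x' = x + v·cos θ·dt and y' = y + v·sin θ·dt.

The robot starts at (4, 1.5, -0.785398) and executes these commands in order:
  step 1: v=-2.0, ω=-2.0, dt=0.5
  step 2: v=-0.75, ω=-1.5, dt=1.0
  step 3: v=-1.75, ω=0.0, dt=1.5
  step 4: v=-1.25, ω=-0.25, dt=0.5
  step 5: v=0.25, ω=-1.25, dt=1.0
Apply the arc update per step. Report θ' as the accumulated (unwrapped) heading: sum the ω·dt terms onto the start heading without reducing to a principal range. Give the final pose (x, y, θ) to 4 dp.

(7.3529, 2.4867, -4.6604)

step 1: θ'=-1.7854 (R=1.0000) → pose (3.7300, 2.4201, -1.7854)
step 2: θ'=-3.2854 (R=0.5000) → pose (4.2902, 2.8084, -3.2854)
step 3: θ'=-3.2854 (straight) → pose (6.8881, 2.4322, -3.2854)
step 4: θ'=-3.4104 (R=5.0000) → pose (7.4995, 2.3043, -3.4104)
step 5: θ'=-4.6604 (R=-0.2000) → pose (7.3529, 2.4867, -4.6604)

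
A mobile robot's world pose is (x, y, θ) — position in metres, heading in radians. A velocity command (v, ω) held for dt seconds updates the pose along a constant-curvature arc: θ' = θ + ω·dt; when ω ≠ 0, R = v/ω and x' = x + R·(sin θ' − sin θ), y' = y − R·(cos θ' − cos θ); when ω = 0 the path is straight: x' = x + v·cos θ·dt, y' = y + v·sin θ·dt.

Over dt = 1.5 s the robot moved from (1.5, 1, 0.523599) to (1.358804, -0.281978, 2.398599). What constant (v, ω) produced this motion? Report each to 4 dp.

Δθ = 2.398599 − 0.523599 = 1.875000
ω = Δθ/dt = 1.875000/1.5 = 1.2500
R = −Δy/(cos θ' − cos θ) = -0.8000
v = R·ω = -0.8000·1.2500 = -1.0000

v = -1.0000, ω = 1.2500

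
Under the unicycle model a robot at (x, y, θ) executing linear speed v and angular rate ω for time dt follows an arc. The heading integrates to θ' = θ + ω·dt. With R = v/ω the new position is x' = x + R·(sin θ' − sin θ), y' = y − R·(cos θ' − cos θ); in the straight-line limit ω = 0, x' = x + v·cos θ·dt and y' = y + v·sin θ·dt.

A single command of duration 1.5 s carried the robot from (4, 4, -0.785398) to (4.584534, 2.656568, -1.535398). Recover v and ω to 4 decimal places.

Δθ = -1.535398 − -0.785398 = -0.750000
ω = Δθ/dt = -0.750000/1.5 = -0.5000
R = −Δy/(cos θ' − cos θ) = -2.0000
v = R·ω = -2.0000·-0.5000 = 1.0000

v = 1.0000, ω = -0.5000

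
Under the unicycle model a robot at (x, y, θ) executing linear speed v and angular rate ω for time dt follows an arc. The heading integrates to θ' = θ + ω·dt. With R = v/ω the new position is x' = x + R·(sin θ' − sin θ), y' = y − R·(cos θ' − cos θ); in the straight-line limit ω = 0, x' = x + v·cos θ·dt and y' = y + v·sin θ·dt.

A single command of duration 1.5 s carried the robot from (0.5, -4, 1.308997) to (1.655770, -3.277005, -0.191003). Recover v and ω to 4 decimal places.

v = 1.0000, ω = -1.0000

Δθ = -0.191003 − 1.308997 = -1.500000
ω = Δθ/dt = -1.500000/1.5 = -1.0000
R = Δx/(sin θ' − sin θ) = -1.0000
v = R·ω = -1.0000·-1.0000 = 1.0000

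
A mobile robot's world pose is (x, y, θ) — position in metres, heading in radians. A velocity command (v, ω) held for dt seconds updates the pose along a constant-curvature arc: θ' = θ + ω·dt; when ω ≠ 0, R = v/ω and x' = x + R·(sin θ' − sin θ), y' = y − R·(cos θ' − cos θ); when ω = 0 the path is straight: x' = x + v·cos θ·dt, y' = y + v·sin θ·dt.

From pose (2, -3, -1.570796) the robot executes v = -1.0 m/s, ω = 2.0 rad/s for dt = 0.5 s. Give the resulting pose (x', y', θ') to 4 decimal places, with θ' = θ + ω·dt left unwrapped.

θ' = -1.5708 + 2.0·0.5 = -0.5708
R = v/ω = -1.0/2.0 = -0.5000
x' = 2 + -0.5000·(sin -0.5708 − sin -1.5708) = 1.7702
y' = -3 − -0.5000·(cos -0.5708 − cos -1.5708) = -2.5793

(1.7702, -2.5793, -0.5708)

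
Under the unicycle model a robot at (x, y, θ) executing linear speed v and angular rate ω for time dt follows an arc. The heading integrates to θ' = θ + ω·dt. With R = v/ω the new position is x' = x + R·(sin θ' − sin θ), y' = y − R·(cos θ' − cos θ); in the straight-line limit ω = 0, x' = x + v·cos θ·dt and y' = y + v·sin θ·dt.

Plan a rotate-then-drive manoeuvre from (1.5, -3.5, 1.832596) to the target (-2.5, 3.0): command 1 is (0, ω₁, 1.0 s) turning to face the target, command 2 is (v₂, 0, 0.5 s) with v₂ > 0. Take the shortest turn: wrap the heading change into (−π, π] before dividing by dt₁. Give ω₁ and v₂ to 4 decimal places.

heading to target = atan2(3−-3.5, -2.5−1.5) = 2.1225
Δθ = wrap(2.1225 − 1.8326) = 0.2899; ω₁ = Δθ/dt₁ = 0.2899
distance = √((-2.5−1.5)² + (3−-3.5)²) = 7.6322; v₂ = distance/dt₂ = 15.2643

ω₁ = 0.2899, v₂ = 15.2643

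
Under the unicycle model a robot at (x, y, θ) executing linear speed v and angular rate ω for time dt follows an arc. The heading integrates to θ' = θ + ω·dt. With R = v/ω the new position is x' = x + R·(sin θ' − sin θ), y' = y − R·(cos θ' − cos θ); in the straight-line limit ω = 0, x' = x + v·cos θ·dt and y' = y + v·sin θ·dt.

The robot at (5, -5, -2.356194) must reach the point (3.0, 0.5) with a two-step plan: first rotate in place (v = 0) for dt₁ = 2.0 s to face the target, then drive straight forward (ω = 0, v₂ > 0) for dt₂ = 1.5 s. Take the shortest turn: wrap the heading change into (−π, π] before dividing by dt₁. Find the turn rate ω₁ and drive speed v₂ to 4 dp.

heading to target = atan2(0.5−-5, 3−5) = 1.9196
Δθ = wrap(1.9196 − -2.3562) = -2.0074; ω₁ = Δθ/dt₁ = -1.0037
distance = √((3−5)² + (0.5−-5)²) = 5.8523; v₂ = distance/dt₂ = 3.9016

ω₁ = -1.0037, v₂ = 3.9016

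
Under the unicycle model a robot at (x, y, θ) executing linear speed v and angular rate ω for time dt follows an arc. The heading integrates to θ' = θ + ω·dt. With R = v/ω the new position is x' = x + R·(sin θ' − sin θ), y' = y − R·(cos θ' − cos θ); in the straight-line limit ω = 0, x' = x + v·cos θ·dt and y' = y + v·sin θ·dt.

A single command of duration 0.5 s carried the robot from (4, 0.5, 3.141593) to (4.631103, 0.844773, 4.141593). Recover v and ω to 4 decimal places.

v = -1.5000, ω = 2.0000

Δθ = 4.141593 − 3.141593 = 1.000000
ω = Δθ/dt = 1.000000/0.5 = 2.0000
R = Δx/(sin θ' − sin θ) = -0.7500
v = R·ω = -0.7500·2.0000 = -1.5000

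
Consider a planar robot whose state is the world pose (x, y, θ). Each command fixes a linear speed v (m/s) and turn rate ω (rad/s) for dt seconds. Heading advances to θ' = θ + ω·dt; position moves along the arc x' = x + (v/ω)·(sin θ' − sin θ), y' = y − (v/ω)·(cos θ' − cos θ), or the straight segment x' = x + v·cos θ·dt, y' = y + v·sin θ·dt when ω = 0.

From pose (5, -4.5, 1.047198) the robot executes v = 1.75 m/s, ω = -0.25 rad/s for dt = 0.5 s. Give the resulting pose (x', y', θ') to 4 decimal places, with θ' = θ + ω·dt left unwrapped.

θ' = 1.0472 + -0.25·0.5 = 0.9222
R = v/ω = 1.75/-0.25 = -7.0000
x' = 5 + -7.0000·(sin 0.9222 − sin 1.0472) = 5.4837
y' = -4.5 − -7.0000·(cos 0.9222 − cos 1.0472) = -3.7715

(5.4837, -3.7715, 0.9222)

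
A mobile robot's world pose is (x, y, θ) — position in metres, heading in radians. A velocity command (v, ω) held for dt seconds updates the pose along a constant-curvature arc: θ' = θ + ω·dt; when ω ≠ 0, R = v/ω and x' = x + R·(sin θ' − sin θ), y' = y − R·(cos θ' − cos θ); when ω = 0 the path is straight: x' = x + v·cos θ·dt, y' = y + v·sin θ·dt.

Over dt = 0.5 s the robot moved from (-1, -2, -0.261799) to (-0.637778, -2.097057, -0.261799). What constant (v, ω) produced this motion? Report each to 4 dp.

Δθ = -0.261799 − -0.261799 = 0.000000
ω = Δθ/dt = 0.000000/0.5 = 0.0000
ω = 0 → v = (Δx·cos θ + Δy·sin θ)/dt = 0.7500

v = 0.7500, ω = 0.0000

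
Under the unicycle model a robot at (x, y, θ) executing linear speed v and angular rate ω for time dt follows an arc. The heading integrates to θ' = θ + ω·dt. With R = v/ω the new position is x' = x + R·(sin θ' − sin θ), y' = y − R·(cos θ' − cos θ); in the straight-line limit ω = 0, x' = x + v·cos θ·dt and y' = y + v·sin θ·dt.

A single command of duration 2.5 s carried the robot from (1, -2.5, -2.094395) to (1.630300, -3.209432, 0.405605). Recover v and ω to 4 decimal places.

v = 0.5000, ω = 1.0000

Δθ = 0.405605 − -2.094395 = 2.500000
ω = Δθ/dt = 2.500000/2.5 = 1.0000
R = −Δy/(cos θ' − cos θ) = 0.5000
v = R·ω = 0.5000·1.0000 = 0.5000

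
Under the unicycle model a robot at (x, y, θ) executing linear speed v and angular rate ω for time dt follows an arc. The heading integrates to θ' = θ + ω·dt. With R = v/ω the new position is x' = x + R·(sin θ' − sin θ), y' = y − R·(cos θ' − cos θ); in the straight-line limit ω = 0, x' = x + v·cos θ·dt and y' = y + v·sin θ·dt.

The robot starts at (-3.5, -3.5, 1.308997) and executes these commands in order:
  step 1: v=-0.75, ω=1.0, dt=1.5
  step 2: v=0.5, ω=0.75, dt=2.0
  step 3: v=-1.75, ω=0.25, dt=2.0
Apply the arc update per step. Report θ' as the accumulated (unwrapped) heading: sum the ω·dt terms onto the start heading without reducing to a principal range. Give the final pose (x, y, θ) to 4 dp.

(-3.3220, -1.3485, 4.8090)

step 1: θ'=2.8090 (R=-0.7500) → pose (-3.0204, -4.4030, 2.8090)
step 2: θ'=4.3090 (R=0.6667) → pose (-3.8513, -4.7715, 4.3090)
step 3: θ'=4.8090 (R=-7.0000) → pose (-3.3220, -1.3485, 4.8090)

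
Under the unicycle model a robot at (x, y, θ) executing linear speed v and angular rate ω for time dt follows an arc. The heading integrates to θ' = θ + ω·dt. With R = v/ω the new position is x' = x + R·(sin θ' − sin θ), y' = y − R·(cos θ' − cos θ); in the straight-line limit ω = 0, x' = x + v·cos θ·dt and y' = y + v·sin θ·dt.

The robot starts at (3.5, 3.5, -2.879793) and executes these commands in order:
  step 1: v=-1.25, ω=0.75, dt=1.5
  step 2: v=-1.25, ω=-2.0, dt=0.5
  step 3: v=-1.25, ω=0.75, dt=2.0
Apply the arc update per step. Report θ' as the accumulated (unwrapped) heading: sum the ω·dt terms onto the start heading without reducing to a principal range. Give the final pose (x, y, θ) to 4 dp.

step 1: θ'=-1.7548 (R=-1.6667) → pose (4.7072, 4.8049, -1.7548)
step 2: θ'=-2.7548 (R=0.6250) → pose (5.0859, 5.2694, -2.7548)
step 3: θ'=-1.2548 (R=-1.6667) → pose (6.0413, 7.3309, -1.2548)

(6.0413, 7.3309, -1.2548)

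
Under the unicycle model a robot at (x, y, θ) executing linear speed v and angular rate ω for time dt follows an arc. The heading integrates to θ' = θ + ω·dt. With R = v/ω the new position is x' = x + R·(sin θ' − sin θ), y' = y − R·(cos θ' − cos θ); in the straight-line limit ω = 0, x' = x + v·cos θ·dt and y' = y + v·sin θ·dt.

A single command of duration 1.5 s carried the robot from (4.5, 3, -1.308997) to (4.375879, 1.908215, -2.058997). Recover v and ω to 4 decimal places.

v = 0.7500, ω = -0.5000

Δθ = -2.058997 − -1.308997 = -0.750000
ω = Δθ/dt = -0.750000/1.5 = -0.5000
R = −Δy/(cos θ' − cos θ) = -1.5000
v = R·ω = -1.5000·-0.5000 = 0.7500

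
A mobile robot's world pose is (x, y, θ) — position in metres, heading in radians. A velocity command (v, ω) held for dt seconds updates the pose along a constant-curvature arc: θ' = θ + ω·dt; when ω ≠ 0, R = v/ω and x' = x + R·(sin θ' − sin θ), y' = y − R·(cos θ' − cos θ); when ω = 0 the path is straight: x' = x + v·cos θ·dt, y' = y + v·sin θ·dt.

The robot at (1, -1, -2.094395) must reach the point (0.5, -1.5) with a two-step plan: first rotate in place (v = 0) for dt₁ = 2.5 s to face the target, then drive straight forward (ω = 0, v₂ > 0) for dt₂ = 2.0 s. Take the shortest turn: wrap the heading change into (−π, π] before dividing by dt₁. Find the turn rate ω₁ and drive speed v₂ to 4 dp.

ω₁ = -0.1047, v₂ = 0.3536

heading to target = atan2(-1.5−-1, 0.5−1) = -2.3562
Δθ = wrap(-2.3562 − -2.0944) = -0.2618; ω₁ = Δθ/dt₁ = -0.1047
distance = √((0.5−1)² + (-1.5−-1)²) = 0.7071; v₂ = distance/dt₂ = 0.3536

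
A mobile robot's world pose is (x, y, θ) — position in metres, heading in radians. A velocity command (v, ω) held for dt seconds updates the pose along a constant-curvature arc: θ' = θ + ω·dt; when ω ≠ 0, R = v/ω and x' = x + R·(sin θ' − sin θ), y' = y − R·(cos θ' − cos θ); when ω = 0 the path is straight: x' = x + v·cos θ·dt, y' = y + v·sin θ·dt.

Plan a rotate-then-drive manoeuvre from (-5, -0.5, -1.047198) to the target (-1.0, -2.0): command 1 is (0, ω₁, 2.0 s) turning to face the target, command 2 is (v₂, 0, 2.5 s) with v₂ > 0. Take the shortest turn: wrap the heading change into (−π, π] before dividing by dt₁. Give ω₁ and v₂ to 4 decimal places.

ω₁ = 0.3442, v₂ = 1.7088

heading to target = atan2(-2−-0.5, -1−-5) = -0.3588
Δθ = wrap(-0.3588 − -1.0472) = 0.6884; ω₁ = Δθ/dt₁ = 0.3442
distance = √((-1−-5)² + (-2−-0.5)²) = 4.2720; v₂ = distance/dt₂ = 1.7088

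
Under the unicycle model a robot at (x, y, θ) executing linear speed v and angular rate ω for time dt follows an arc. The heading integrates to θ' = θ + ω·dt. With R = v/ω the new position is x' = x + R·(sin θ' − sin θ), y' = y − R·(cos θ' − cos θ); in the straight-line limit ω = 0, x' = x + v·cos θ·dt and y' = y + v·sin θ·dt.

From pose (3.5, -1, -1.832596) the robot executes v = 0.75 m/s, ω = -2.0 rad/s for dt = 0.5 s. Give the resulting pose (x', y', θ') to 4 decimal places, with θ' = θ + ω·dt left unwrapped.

(3.2518, -1.2602, -2.8326)

θ' = -1.8326 + -2.0·0.5 = -2.8326
R = v/ω = 0.75/-2.0 = -0.3750
x' = 3.5 + -0.3750·(sin -2.8326 − sin -1.8326) = 3.2518
y' = -1 − -0.3750·(cos -2.8326 − cos -1.8326) = -1.2602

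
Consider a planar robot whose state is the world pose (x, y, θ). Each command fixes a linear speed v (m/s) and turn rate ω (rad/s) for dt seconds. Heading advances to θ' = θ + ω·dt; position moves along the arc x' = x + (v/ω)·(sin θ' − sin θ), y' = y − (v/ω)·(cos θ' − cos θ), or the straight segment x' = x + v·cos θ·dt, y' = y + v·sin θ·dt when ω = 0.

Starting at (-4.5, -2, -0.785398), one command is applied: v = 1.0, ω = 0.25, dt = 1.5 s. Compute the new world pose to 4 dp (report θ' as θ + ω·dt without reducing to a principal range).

(-3.2675, -2.8394, -0.4104)

θ' = -0.7854 + 0.25·1.5 = -0.4104
R = v/ω = 1.0/0.25 = 4.0000
x' = -4.5 + 4.0000·(sin -0.4104 − sin -0.7854) = -3.2675
y' = -2 − 4.0000·(cos -0.4104 − cos -0.7854) = -2.8394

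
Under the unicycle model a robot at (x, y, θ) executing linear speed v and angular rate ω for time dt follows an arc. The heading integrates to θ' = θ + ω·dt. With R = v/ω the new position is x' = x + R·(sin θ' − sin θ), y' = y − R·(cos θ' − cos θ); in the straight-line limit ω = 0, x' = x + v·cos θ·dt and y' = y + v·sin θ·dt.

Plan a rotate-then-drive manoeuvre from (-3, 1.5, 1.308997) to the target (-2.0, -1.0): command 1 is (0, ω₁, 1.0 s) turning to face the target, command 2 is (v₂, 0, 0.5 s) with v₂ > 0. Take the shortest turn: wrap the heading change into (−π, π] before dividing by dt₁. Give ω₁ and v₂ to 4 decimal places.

heading to target = atan2(-1−1.5, -2−-3) = -1.1903
Δθ = wrap(-1.1903 − 1.3090) = -2.4993; ω₁ = Δθ/dt₁ = -2.4993
distance = √((-2−-3)² + (-1−1.5)²) = 2.6926; v₂ = distance/dt₂ = 5.3852

ω₁ = -2.4993, v₂ = 5.3852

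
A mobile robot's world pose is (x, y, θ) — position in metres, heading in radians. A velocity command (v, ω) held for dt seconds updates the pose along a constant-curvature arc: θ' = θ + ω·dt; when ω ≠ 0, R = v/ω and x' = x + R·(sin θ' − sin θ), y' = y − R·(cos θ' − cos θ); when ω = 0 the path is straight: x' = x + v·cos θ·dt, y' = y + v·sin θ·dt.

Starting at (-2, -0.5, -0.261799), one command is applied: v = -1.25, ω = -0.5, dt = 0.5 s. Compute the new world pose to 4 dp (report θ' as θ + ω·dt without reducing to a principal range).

(-2.5773, -0.2648, -0.5118)

θ' = -0.2618 + -0.5·0.5 = -0.5118
R = v/ω = -1.25/-0.5 = 2.5000
x' = -2 + 2.5000·(sin -0.5118 − sin -0.2618) = -2.5773
y' = -0.5 − 2.5000·(cos -0.5118 − cos -0.2618) = -0.2648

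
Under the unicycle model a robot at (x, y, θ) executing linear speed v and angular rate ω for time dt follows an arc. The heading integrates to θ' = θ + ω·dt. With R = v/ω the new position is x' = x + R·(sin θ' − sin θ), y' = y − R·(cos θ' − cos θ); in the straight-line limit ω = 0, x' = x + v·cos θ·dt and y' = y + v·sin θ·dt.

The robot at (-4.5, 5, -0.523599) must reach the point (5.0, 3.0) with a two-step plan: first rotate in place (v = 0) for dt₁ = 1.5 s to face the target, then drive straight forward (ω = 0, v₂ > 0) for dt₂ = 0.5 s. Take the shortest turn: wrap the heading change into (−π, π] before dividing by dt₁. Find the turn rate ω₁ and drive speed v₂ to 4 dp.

heading to target = atan2(3−5, 5−-4.5) = -0.2075
Δθ = wrap(-0.2075 − -0.5236) = 0.3161; ω₁ = Δθ/dt₁ = 0.2107
distance = √((5−-4.5)² + (3−5)²) = 9.7082; v₂ = distance/dt₂ = 19.4165

ω₁ = 0.2107, v₂ = 19.4165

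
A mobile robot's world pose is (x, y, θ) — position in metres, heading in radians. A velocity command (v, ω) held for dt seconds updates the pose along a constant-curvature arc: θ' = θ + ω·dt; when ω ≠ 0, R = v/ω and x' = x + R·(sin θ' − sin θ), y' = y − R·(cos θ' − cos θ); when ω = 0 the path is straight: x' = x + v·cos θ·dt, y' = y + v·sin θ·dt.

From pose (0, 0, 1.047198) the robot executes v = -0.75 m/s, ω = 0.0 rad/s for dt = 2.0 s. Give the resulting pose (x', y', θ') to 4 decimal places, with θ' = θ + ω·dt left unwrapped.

θ' = 1.0472 + 0.0·2.0 = 1.0472
ω = 0 → straight: x' = 0 + -0.75·cos(1.0472)·2.0 = -0.7500
y' = 0 + -0.75·sin(1.0472)·2.0 = -1.2990

(-0.7500, -1.2990, 1.0472)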